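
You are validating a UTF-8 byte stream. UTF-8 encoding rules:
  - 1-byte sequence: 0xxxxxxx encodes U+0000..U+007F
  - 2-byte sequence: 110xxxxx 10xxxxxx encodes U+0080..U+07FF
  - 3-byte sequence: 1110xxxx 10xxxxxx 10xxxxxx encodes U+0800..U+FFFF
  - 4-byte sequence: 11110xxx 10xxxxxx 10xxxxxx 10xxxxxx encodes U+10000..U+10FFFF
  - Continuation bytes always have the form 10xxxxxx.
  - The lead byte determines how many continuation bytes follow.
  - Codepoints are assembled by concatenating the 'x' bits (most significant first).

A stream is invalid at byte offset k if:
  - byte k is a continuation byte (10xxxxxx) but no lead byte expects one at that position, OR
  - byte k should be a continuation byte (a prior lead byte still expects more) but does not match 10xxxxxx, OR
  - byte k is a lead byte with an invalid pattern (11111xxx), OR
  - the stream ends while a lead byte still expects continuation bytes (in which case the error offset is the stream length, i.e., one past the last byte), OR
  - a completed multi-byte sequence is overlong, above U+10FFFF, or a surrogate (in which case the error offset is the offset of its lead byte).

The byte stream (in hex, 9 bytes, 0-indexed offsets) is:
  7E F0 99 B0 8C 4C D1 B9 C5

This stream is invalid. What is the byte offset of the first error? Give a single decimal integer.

Answer: 9

Derivation:
Byte[0]=7E: 1-byte ASCII. cp=U+007E
Byte[1]=F0: 4-byte lead, need 3 cont bytes. acc=0x0
Byte[2]=99: continuation. acc=(acc<<6)|0x19=0x19
Byte[3]=B0: continuation. acc=(acc<<6)|0x30=0x670
Byte[4]=8C: continuation. acc=(acc<<6)|0x0C=0x19C0C
Completed: cp=U+19C0C (starts at byte 1)
Byte[5]=4C: 1-byte ASCII. cp=U+004C
Byte[6]=D1: 2-byte lead, need 1 cont bytes. acc=0x11
Byte[7]=B9: continuation. acc=(acc<<6)|0x39=0x479
Completed: cp=U+0479 (starts at byte 6)
Byte[8]=C5: 2-byte lead, need 1 cont bytes. acc=0x5
Byte[9]: stream ended, expected continuation. INVALID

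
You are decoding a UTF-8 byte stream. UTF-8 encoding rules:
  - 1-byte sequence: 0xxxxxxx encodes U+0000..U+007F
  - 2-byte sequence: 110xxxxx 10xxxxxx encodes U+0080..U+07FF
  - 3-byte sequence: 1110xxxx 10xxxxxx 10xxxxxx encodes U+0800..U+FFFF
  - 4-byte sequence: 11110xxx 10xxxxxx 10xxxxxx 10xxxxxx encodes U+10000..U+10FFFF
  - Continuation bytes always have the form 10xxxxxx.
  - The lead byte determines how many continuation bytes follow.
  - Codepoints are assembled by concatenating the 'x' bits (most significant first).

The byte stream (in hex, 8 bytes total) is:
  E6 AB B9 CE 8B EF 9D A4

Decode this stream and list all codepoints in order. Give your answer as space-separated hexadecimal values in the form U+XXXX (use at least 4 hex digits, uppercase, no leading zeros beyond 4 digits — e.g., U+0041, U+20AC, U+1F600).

Answer: U+6AF9 U+038B U+F764

Derivation:
Byte[0]=E6: 3-byte lead, need 2 cont bytes. acc=0x6
Byte[1]=AB: continuation. acc=(acc<<6)|0x2B=0x1AB
Byte[2]=B9: continuation. acc=(acc<<6)|0x39=0x6AF9
Completed: cp=U+6AF9 (starts at byte 0)
Byte[3]=CE: 2-byte lead, need 1 cont bytes. acc=0xE
Byte[4]=8B: continuation. acc=(acc<<6)|0x0B=0x38B
Completed: cp=U+038B (starts at byte 3)
Byte[5]=EF: 3-byte lead, need 2 cont bytes. acc=0xF
Byte[6]=9D: continuation. acc=(acc<<6)|0x1D=0x3DD
Byte[7]=A4: continuation. acc=(acc<<6)|0x24=0xF764
Completed: cp=U+F764 (starts at byte 5)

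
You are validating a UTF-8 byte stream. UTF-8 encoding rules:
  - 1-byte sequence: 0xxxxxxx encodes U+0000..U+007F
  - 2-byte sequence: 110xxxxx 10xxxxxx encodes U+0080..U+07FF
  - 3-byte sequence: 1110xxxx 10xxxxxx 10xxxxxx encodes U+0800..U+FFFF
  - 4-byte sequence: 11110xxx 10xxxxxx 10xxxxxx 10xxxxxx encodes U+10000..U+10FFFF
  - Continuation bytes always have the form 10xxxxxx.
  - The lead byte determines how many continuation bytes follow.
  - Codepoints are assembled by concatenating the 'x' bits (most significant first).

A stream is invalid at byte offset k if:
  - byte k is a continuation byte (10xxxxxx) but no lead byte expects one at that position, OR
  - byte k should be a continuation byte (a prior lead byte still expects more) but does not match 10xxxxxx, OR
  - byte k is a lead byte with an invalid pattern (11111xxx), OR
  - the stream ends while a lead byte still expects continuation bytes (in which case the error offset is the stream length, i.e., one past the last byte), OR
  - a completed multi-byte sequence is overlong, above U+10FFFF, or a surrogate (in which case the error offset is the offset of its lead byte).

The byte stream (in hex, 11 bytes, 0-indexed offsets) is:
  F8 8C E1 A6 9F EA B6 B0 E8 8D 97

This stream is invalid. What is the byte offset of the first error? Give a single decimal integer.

Byte[0]=F8: INVALID lead byte (not 0xxx/110x/1110/11110)

Answer: 0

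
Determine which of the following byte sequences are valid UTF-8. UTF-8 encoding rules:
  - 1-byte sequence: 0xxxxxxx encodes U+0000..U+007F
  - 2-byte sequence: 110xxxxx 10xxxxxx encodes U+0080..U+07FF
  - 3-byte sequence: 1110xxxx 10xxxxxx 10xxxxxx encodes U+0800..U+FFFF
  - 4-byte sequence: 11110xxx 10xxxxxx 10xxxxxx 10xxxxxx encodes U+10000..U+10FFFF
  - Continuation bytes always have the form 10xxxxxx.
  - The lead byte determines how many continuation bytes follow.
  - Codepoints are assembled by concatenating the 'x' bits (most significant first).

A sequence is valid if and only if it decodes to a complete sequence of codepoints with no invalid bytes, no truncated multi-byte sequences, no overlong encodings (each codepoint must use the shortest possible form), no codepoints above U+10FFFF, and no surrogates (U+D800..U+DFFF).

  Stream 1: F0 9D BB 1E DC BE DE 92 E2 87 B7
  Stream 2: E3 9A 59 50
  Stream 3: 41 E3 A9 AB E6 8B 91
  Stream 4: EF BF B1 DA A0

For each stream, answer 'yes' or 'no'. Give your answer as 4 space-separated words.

Answer: no no yes yes

Derivation:
Stream 1: error at byte offset 3. INVALID
Stream 2: error at byte offset 2. INVALID
Stream 3: decodes cleanly. VALID
Stream 4: decodes cleanly. VALID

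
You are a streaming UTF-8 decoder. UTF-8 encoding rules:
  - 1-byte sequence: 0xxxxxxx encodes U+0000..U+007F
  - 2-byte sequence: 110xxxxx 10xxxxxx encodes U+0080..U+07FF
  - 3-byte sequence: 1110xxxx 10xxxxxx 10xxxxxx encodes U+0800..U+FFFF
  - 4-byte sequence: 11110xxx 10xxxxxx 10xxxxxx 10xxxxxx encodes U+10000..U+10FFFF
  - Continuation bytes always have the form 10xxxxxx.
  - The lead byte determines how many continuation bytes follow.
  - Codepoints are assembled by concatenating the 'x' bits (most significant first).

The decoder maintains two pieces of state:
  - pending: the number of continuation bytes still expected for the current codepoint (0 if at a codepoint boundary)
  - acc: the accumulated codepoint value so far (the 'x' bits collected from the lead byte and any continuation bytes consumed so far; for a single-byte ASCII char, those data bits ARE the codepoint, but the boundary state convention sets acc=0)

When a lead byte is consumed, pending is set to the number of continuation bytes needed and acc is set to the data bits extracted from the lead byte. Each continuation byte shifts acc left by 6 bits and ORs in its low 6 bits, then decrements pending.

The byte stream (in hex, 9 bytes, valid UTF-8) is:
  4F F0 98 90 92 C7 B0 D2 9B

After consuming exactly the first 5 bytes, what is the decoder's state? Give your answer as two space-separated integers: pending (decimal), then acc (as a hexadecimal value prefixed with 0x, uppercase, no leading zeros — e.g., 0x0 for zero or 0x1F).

Answer: 0 0x18412

Derivation:
Byte[0]=4F: 1-byte. pending=0, acc=0x0
Byte[1]=F0: 4-byte lead. pending=3, acc=0x0
Byte[2]=98: continuation. acc=(acc<<6)|0x18=0x18, pending=2
Byte[3]=90: continuation. acc=(acc<<6)|0x10=0x610, pending=1
Byte[4]=92: continuation. acc=(acc<<6)|0x12=0x18412, pending=0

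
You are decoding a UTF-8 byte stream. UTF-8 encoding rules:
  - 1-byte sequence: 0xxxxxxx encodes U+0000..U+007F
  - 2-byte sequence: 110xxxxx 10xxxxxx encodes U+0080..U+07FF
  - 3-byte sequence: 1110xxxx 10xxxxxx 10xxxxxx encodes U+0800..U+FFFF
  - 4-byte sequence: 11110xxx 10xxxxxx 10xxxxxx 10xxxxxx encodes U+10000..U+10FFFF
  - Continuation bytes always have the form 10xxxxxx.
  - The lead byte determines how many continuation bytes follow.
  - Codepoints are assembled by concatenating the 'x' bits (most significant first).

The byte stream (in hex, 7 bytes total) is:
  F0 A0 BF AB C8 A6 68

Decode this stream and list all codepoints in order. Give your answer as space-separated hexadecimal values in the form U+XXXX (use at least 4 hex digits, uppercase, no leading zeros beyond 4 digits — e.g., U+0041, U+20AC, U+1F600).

Byte[0]=F0: 4-byte lead, need 3 cont bytes. acc=0x0
Byte[1]=A0: continuation. acc=(acc<<6)|0x20=0x20
Byte[2]=BF: continuation. acc=(acc<<6)|0x3F=0x83F
Byte[3]=AB: continuation. acc=(acc<<6)|0x2B=0x20FEB
Completed: cp=U+20FEB (starts at byte 0)
Byte[4]=C8: 2-byte lead, need 1 cont bytes. acc=0x8
Byte[5]=A6: continuation. acc=(acc<<6)|0x26=0x226
Completed: cp=U+0226 (starts at byte 4)
Byte[6]=68: 1-byte ASCII. cp=U+0068

Answer: U+20FEB U+0226 U+0068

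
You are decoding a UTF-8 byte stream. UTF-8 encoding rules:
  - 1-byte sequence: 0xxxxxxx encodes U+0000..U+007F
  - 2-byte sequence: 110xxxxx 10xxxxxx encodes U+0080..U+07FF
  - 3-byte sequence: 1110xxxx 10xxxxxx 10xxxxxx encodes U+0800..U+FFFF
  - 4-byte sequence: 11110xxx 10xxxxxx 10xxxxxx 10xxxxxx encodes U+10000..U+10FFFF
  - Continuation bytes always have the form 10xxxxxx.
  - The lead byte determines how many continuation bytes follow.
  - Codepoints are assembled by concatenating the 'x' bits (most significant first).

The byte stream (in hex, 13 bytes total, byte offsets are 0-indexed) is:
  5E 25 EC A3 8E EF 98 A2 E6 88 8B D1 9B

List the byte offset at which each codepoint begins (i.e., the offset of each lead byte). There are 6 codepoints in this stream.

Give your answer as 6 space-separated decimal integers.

Byte[0]=5E: 1-byte ASCII. cp=U+005E
Byte[1]=25: 1-byte ASCII. cp=U+0025
Byte[2]=EC: 3-byte lead, need 2 cont bytes. acc=0xC
Byte[3]=A3: continuation. acc=(acc<<6)|0x23=0x323
Byte[4]=8E: continuation. acc=(acc<<6)|0x0E=0xC8CE
Completed: cp=U+C8CE (starts at byte 2)
Byte[5]=EF: 3-byte lead, need 2 cont bytes. acc=0xF
Byte[6]=98: continuation. acc=(acc<<6)|0x18=0x3D8
Byte[7]=A2: continuation. acc=(acc<<6)|0x22=0xF622
Completed: cp=U+F622 (starts at byte 5)
Byte[8]=E6: 3-byte lead, need 2 cont bytes. acc=0x6
Byte[9]=88: continuation. acc=(acc<<6)|0x08=0x188
Byte[10]=8B: continuation. acc=(acc<<6)|0x0B=0x620B
Completed: cp=U+620B (starts at byte 8)
Byte[11]=D1: 2-byte lead, need 1 cont bytes. acc=0x11
Byte[12]=9B: continuation. acc=(acc<<6)|0x1B=0x45B
Completed: cp=U+045B (starts at byte 11)

Answer: 0 1 2 5 8 11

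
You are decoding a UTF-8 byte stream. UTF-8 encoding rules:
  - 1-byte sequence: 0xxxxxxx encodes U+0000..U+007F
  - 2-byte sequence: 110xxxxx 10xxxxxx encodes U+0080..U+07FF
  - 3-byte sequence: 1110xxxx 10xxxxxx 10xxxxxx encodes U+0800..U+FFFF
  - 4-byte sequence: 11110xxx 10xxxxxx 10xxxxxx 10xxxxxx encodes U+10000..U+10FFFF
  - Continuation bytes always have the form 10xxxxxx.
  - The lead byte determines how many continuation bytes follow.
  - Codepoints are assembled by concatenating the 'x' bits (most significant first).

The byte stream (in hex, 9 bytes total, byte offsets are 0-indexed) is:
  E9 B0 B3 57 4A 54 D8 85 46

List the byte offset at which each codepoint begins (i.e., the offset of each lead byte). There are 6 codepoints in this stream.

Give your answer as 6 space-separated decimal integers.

Byte[0]=E9: 3-byte lead, need 2 cont bytes. acc=0x9
Byte[1]=B0: continuation. acc=(acc<<6)|0x30=0x270
Byte[2]=B3: continuation. acc=(acc<<6)|0x33=0x9C33
Completed: cp=U+9C33 (starts at byte 0)
Byte[3]=57: 1-byte ASCII. cp=U+0057
Byte[4]=4A: 1-byte ASCII. cp=U+004A
Byte[5]=54: 1-byte ASCII. cp=U+0054
Byte[6]=D8: 2-byte lead, need 1 cont bytes. acc=0x18
Byte[7]=85: continuation. acc=(acc<<6)|0x05=0x605
Completed: cp=U+0605 (starts at byte 6)
Byte[8]=46: 1-byte ASCII. cp=U+0046

Answer: 0 3 4 5 6 8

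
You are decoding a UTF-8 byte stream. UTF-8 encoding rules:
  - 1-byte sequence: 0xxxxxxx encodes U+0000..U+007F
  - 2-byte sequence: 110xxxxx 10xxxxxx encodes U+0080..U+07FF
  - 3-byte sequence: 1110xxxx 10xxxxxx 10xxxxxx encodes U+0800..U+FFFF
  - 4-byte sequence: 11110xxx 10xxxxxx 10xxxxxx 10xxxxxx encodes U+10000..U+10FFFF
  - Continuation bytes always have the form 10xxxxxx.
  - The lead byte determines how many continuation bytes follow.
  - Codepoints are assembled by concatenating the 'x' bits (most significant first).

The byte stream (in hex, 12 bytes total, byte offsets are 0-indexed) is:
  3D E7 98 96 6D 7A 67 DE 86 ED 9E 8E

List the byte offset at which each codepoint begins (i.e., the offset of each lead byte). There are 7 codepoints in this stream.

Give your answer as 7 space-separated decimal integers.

Answer: 0 1 4 5 6 7 9

Derivation:
Byte[0]=3D: 1-byte ASCII. cp=U+003D
Byte[1]=E7: 3-byte lead, need 2 cont bytes. acc=0x7
Byte[2]=98: continuation. acc=(acc<<6)|0x18=0x1D8
Byte[3]=96: continuation. acc=(acc<<6)|0x16=0x7616
Completed: cp=U+7616 (starts at byte 1)
Byte[4]=6D: 1-byte ASCII. cp=U+006D
Byte[5]=7A: 1-byte ASCII. cp=U+007A
Byte[6]=67: 1-byte ASCII. cp=U+0067
Byte[7]=DE: 2-byte lead, need 1 cont bytes. acc=0x1E
Byte[8]=86: continuation. acc=(acc<<6)|0x06=0x786
Completed: cp=U+0786 (starts at byte 7)
Byte[9]=ED: 3-byte lead, need 2 cont bytes. acc=0xD
Byte[10]=9E: continuation. acc=(acc<<6)|0x1E=0x35E
Byte[11]=8E: continuation. acc=(acc<<6)|0x0E=0xD78E
Completed: cp=U+D78E (starts at byte 9)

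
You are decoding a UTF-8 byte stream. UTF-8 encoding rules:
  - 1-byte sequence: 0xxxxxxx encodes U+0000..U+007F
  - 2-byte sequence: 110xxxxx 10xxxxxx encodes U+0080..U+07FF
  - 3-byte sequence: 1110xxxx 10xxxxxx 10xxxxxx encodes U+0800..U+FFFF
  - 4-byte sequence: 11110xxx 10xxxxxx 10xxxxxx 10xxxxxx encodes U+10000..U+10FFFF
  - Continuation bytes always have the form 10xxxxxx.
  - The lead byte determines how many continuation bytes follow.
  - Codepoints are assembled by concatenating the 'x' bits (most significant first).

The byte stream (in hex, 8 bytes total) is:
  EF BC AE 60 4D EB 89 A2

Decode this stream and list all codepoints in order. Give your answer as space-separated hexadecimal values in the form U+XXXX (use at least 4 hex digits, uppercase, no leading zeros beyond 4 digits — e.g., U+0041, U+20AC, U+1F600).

Byte[0]=EF: 3-byte lead, need 2 cont bytes. acc=0xF
Byte[1]=BC: continuation. acc=(acc<<6)|0x3C=0x3FC
Byte[2]=AE: continuation. acc=(acc<<6)|0x2E=0xFF2E
Completed: cp=U+FF2E (starts at byte 0)
Byte[3]=60: 1-byte ASCII. cp=U+0060
Byte[4]=4D: 1-byte ASCII. cp=U+004D
Byte[5]=EB: 3-byte lead, need 2 cont bytes. acc=0xB
Byte[6]=89: continuation. acc=(acc<<6)|0x09=0x2C9
Byte[7]=A2: continuation. acc=(acc<<6)|0x22=0xB262
Completed: cp=U+B262 (starts at byte 5)

Answer: U+FF2E U+0060 U+004D U+B262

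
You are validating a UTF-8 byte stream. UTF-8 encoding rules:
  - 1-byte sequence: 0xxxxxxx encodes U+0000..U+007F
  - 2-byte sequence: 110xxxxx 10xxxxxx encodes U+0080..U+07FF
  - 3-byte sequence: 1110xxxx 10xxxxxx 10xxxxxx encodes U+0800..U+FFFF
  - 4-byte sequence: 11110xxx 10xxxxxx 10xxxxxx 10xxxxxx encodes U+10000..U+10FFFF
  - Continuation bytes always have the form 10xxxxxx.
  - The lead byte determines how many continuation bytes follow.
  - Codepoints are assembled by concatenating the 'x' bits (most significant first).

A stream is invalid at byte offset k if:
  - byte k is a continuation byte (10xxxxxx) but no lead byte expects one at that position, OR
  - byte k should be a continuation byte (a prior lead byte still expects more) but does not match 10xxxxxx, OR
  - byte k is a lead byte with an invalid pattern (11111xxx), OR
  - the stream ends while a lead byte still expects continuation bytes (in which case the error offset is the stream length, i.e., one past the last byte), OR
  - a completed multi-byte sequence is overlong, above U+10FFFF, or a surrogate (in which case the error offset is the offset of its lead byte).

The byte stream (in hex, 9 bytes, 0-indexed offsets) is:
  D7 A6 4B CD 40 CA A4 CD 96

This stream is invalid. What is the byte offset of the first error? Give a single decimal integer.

Byte[0]=D7: 2-byte lead, need 1 cont bytes. acc=0x17
Byte[1]=A6: continuation. acc=(acc<<6)|0x26=0x5E6
Completed: cp=U+05E6 (starts at byte 0)
Byte[2]=4B: 1-byte ASCII. cp=U+004B
Byte[3]=CD: 2-byte lead, need 1 cont bytes. acc=0xD
Byte[4]=40: expected 10xxxxxx continuation. INVALID

Answer: 4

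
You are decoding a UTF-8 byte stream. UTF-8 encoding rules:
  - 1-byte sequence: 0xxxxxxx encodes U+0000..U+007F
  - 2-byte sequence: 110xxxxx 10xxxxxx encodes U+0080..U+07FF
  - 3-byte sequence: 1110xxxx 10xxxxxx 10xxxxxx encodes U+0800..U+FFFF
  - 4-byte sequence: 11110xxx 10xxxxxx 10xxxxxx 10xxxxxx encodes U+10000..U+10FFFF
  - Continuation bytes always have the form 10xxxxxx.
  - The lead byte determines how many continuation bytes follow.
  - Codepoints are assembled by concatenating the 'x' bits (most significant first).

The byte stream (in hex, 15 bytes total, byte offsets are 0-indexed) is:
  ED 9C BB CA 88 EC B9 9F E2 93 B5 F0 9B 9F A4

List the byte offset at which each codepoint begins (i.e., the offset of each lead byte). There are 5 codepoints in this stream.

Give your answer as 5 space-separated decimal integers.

Byte[0]=ED: 3-byte lead, need 2 cont bytes. acc=0xD
Byte[1]=9C: continuation. acc=(acc<<6)|0x1C=0x35C
Byte[2]=BB: continuation. acc=(acc<<6)|0x3B=0xD73B
Completed: cp=U+D73B (starts at byte 0)
Byte[3]=CA: 2-byte lead, need 1 cont bytes. acc=0xA
Byte[4]=88: continuation. acc=(acc<<6)|0x08=0x288
Completed: cp=U+0288 (starts at byte 3)
Byte[5]=EC: 3-byte lead, need 2 cont bytes. acc=0xC
Byte[6]=B9: continuation. acc=(acc<<6)|0x39=0x339
Byte[7]=9F: continuation. acc=(acc<<6)|0x1F=0xCE5F
Completed: cp=U+CE5F (starts at byte 5)
Byte[8]=E2: 3-byte lead, need 2 cont bytes. acc=0x2
Byte[9]=93: continuation. acc=(acc<<6)|0x13=0x93
Byte[10]=B5: continuation. acc=(acc<<6)|0x35=0x24F5
Completed: cp=U+24F5 (starts at byte 8)
Byte[11]=F0: 4-byte lead, need 3 cont bytes. acc=0x0
Byte[12]=9B: continuation. acc=(acc<<6)|0x1B=0x1B
Byte[13]=9F: continuation. acc=(acc<<6)|0x1F=0x6DF
Byte[14]=A4: continuation. acc=(acc<<6)|0x24=0x1B7E4
Completed: cp=U+1B7E4 (starts at byte 11)

Answer: 0 3 5 8 11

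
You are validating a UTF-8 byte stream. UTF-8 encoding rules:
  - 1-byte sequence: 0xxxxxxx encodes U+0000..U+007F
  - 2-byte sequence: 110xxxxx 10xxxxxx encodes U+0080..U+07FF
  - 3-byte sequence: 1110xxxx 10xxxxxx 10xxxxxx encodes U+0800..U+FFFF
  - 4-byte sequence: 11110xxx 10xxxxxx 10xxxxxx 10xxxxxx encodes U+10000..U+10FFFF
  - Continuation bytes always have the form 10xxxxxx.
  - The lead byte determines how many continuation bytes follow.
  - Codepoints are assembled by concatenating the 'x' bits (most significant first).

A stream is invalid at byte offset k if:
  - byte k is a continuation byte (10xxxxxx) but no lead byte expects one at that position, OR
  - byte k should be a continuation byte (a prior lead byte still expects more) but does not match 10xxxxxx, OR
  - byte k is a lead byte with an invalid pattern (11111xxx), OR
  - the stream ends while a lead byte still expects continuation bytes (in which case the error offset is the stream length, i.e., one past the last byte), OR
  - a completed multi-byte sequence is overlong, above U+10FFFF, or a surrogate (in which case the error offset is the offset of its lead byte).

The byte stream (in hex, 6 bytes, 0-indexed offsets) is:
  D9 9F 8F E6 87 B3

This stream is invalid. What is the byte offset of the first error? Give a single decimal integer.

Answer: 2

Derivation:
Byte[0]=D9: 2-byte lead, need 1 cont bytes. acc=0x19
Byte[1]=9F: continuation. acc=(acc<<6)|0x1F=0x65F
Completed: cp=U+065F (starts at byte 0)
Byte[2]=8F: INVALID lead byte (not 0xxx/110x/1110/11110)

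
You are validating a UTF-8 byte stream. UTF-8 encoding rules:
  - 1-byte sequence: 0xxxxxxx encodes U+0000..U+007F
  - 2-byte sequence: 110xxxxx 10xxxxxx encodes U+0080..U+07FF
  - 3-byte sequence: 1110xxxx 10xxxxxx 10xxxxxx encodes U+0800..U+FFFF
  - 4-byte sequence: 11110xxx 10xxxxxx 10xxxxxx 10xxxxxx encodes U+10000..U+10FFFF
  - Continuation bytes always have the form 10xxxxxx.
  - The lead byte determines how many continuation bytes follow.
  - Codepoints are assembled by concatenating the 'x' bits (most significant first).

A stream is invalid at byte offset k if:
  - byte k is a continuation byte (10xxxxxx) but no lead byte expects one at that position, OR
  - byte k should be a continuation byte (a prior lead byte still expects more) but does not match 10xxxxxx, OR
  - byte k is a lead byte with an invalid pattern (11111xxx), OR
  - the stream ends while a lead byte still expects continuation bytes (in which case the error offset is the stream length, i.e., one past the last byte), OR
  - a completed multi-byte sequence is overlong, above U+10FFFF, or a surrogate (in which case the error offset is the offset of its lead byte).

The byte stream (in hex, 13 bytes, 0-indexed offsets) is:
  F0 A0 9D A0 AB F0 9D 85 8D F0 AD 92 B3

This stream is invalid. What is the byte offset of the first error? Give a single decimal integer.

Byte[0]=F0: 4-byte lead, need 3 cont bytes. acc=0x0
Byte[1]=A0: continuation. acc=(acc<<6)|0x20=0x20
Byte[2]=9D: continuation. acc=(acc<<6)|0x1D=0x81D
Byte[3]=A0: continuation. acc=(acc<<6)|0x20=0x20760
Completed: cp=U+20760 (starts at byte 0)
Byte[4]=AB: INVALID lead byte (not 0xxx/110x/1110/11110)

Answer: 4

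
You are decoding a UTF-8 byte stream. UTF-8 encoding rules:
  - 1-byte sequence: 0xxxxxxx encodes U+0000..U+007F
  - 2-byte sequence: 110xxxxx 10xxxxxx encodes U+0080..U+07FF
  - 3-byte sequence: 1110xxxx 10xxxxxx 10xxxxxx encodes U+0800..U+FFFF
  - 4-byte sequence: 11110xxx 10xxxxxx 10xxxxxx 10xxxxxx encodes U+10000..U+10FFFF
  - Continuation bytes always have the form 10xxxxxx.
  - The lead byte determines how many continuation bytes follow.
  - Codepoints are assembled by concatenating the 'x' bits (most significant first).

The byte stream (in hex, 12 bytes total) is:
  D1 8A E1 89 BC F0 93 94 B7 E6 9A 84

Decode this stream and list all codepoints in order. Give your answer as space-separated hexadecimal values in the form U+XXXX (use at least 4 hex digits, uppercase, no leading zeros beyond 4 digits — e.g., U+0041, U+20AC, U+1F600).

Answer: U+044A U+127C U+13537 U+6684

Derivation:
Byte[0]=D1: 2-byte lead, need 1 cont bytes. acc=0x11
Byte[1]=8A: continuation. acc=(acc<<6)|0x0A=0x44A
Completed: cp=U+044A (starts at byte 0)
Byte[2]=E1: 3-byte lead, need 2 cont bytes. acc=0x1
Byte[3]=89: continuation. acc=(acc<<6)|0x09=0x49
Byte[4]=BC: continuation. acc=(acc<<6)|0x3C=0x127C
Completed: cp=U+127C (starts at byte 2)
Byte[5]=F0: 4-byte lead, need 3 cont bytes. acc=0x0
Byte[6]=93: continuation. acc=(acc<<6)|0x13=0x13
Byte[7]=94: continuation. acc=(acc<<6)|0x14=0x4D4
Byte[8]=B7: continuation. acc=(acc<<6)|0x37=0x13537
Completed: cp=U+13537 (starts at byte 5)
Byte[9]=E6: 3-byte lead, need 2 cont bytes. acc=0x6
Byte[10]=9A: continuation. acc=(acc<<6)|0x1A=0x19A
Byte[11]=84: continuation. acc=(acc<<6)|0x04=0x6684
Completed: cp=U+6684 (starts at byte 9)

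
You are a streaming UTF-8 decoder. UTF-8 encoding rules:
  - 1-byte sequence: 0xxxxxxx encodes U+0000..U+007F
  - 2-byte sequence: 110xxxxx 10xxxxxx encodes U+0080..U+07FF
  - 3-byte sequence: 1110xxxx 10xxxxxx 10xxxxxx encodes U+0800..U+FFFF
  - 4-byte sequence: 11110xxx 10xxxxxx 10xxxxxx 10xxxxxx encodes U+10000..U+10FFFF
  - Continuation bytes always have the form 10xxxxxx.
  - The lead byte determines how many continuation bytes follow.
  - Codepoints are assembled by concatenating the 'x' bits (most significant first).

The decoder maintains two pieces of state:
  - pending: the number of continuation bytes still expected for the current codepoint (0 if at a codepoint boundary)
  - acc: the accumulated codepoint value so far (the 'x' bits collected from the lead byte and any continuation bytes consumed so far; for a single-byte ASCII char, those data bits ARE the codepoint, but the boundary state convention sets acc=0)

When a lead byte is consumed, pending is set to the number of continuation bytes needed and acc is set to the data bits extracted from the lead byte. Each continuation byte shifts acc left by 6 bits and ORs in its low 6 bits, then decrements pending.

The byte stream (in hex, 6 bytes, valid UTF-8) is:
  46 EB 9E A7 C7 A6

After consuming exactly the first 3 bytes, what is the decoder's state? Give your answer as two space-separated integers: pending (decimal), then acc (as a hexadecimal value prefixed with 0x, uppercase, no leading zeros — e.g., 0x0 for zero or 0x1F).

Answer: 1 0x2DE

Derivation:
Byte[0]=46: 1-byte. pending=0, acc=0x0
Byte[1]=EB: 3-byte lead. pending=2, acc=0xB
Byte[2]=9E: continuation. acc=(acc<<6)|0x1E=0x2DE, pending=1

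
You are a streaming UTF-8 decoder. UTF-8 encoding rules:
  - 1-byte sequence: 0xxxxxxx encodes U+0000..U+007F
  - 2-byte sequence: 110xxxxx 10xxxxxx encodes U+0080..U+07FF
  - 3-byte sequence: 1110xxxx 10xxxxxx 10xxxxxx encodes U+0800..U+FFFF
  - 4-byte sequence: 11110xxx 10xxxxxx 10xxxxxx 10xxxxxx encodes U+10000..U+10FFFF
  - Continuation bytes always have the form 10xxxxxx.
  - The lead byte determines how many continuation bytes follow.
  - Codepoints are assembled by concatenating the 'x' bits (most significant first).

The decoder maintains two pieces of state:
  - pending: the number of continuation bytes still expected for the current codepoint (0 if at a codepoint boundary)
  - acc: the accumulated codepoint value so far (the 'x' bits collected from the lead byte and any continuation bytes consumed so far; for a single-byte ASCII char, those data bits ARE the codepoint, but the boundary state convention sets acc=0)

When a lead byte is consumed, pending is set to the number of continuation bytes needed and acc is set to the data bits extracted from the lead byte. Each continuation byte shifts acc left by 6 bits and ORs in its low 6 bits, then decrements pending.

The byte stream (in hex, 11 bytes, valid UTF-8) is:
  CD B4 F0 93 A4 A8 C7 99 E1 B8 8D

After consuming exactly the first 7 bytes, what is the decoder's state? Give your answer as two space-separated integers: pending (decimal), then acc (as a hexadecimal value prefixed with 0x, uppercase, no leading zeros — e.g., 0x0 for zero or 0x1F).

Answer: 1 0x7

Derivation:
Byte[0]=CD: 2-byte lead. pending=1, acc=0xD
Byte[1]=B4: continuation. acc=(acc<<6)|0x34=0x374, pending=0
Byte[2]=F0: 4-byte lead. pending=3, acc=0x0
Byte[3]=93: continuation. acc=(acc<<6)|0x13=0x13, pending=2
Byte[4]=A4: continuation. acc=(acc<<6)|0x24=0x4E4, pending=1
Byte[5]=A8: continuation. acc=(acc<<6)|0x28=0x13928, pending=0
Byte[6]=C7: 2-byte lead. pending=1, acc=0x7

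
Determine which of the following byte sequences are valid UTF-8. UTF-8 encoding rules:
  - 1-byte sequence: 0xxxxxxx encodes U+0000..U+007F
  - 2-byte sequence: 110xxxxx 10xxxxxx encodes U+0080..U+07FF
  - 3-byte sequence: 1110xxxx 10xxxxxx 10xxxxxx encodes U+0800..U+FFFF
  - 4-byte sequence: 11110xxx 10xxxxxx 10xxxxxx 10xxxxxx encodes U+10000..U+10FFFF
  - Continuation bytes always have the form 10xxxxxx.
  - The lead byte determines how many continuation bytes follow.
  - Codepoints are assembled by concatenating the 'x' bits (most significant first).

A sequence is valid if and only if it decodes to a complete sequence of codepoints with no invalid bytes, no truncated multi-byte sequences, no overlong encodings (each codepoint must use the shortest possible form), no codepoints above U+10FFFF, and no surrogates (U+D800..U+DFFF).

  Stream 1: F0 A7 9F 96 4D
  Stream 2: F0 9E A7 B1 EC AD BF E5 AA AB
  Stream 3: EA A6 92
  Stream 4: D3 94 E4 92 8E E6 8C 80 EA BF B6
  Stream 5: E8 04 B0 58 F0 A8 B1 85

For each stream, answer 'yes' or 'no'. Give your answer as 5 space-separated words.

Answer: yes yes yes yes no

Derivation:
Stream 1: decodes cleanly. VALID
Stream 2: decodes cleanly. VALID
Stream 3: decodes cleanly. VALID
Stream 4: decodes cleanly. VALID
Stream 5: error at byte offset 1. INVALID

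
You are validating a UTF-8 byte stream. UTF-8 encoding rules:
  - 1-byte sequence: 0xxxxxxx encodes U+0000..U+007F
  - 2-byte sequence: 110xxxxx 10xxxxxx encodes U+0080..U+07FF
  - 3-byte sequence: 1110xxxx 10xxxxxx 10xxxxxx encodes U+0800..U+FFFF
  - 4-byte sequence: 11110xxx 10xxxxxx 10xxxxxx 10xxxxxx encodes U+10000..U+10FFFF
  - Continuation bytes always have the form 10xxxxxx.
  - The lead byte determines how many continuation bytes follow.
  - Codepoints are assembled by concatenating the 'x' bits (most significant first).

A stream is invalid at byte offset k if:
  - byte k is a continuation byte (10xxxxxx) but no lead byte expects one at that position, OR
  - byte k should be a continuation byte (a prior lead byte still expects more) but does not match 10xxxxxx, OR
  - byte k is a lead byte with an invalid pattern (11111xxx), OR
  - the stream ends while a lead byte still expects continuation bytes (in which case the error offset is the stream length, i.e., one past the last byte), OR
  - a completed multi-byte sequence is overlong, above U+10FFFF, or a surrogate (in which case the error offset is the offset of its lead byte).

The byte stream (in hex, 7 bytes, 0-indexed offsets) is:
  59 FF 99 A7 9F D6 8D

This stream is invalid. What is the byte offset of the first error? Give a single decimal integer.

Byte[0]=59: 1-byte ASCII. cp=U+0059
Byte[1]=FF: INVALID lead byte (not 0xxx/110x/1110/11110)

Answer: 1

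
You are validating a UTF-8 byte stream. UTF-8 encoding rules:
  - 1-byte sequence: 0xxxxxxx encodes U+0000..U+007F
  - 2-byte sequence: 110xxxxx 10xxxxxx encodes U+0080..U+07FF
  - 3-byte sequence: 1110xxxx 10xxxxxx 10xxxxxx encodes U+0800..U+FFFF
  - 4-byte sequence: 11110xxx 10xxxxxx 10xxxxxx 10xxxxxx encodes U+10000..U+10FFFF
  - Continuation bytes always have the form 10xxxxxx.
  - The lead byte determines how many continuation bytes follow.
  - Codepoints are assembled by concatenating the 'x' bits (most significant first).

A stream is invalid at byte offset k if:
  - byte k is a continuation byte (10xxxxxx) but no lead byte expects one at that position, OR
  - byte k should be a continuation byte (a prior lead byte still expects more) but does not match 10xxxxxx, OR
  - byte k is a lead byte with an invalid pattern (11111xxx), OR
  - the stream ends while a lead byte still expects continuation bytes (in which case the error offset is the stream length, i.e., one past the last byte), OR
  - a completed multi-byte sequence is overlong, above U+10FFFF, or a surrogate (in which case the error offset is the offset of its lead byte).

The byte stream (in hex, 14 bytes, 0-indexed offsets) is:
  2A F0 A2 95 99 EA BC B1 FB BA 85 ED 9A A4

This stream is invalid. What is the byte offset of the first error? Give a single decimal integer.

Byte[0]=2A: 1-byte ASCII. cp=U+002A
Byte[1]=F0: 4-byte lead, need 3 cont bytes. acc=0x0
Byte[2]=A2: continuation. acc=(acc<<6)|0x22=0x22
Byte[3]=95: continuation. acc=(acc<<6)|0x15=0x895
Byte[4]=99: continuation. acc=(acc<<6)|0x19=0x22559
Completed: cp=U+22559 (starts at byte 1)
Byte[5]=EA: 3-byte lead, need 2 cont bytes. acc=0xA
Byte[6]=BC: continuation. acc=(acc<<6)|0x3C=0x2BC
Byte[7]=B1: continuation. acc=(acc<<6)|0x31=0xAF31
Completed: cp=U+AF31 (starts at byte 5)
Byte[8]=FB: INVALID lead byte (not 0xxx/110x/1110/11110)

Answer: 8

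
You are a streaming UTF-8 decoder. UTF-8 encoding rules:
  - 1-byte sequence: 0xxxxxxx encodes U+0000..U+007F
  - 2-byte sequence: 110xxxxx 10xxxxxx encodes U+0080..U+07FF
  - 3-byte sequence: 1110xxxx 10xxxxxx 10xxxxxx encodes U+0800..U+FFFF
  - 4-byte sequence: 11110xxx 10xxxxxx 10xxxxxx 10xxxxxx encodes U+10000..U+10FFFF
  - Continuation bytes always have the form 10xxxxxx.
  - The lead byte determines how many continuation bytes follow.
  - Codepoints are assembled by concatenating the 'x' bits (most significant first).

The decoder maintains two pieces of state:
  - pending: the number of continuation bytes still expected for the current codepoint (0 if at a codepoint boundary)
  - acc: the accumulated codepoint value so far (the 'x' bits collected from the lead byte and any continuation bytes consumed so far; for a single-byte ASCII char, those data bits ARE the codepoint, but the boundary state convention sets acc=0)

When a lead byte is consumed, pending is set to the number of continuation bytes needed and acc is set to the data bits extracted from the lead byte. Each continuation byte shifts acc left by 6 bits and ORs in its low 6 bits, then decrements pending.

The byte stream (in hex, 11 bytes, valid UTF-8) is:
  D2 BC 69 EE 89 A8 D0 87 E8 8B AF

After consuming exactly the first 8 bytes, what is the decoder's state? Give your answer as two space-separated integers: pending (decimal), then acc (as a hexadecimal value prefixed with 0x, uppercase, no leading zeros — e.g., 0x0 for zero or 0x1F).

Answer: 0 0x407

Derivation:
Byte[0]=D2: 2-byte lead. pending=1, acc=0x12
Byte[1]=BC: continuation. acc=(acc<<6)|0x3C=0x4BC, pending=0
Byte[2]=69: 1-byte. pending=0, acc=0x0
Byte[3]=EE: 3-byte lead. pending=2, acc=0xE
Byte[4]=89: continuation. acc=(acc<<6)|0x09=0x389, pending=1
Byte[5]=A8: continuation. acc=(acc<<6)|0x28=0xE268, pending=0
Byte[6]=D0: 2-byte lead. pending=1, acc=0x10
Byte[7]=87: continuation. acc=(acc<<6)|0x07=0x407, pending=0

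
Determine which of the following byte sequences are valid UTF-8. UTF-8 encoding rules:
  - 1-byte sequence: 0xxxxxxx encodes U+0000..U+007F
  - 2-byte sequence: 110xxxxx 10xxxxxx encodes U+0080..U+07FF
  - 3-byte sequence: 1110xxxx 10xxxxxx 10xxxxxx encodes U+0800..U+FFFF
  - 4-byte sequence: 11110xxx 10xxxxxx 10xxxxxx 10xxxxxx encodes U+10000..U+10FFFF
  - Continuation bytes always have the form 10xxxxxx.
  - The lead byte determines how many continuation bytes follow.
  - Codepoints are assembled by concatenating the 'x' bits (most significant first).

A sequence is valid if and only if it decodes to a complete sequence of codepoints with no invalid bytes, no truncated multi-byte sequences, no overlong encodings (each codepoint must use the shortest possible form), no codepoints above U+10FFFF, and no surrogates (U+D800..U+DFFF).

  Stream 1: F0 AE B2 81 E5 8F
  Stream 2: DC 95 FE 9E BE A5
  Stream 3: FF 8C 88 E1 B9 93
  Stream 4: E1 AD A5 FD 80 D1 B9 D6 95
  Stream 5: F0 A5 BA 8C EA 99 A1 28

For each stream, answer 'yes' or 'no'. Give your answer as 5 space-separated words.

Stream 1: error at byte offset 6. INVALID
Stream 2: error at byte offset 2. INVALID
Stream 3: error at byte offset 0. INVALID
Stream 4: error at byte offset 3. INVALID
Stream 5: decodes cleanly. VALID

Answer: no no no no yes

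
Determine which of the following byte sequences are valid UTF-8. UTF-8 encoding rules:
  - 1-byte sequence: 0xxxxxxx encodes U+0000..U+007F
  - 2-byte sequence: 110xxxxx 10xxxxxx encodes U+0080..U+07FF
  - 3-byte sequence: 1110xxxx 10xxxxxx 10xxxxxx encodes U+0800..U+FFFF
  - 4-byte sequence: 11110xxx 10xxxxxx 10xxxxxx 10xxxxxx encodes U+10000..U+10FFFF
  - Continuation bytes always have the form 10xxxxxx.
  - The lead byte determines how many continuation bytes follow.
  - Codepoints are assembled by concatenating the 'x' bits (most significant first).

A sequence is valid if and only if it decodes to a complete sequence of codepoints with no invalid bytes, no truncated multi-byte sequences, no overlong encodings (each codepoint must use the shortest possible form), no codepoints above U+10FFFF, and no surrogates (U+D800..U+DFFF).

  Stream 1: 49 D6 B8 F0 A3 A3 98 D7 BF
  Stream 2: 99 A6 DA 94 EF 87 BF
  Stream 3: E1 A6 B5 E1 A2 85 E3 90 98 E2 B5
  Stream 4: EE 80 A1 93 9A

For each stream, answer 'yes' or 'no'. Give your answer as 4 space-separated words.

Stream 1: decodes cleanly. VALID
Stream 2: error at byte offset 0. INVALID
Stream 3: error at byte offset 11. INVALID
Stream 4: error at byte offset 3. INVALID

Answer: yes no no no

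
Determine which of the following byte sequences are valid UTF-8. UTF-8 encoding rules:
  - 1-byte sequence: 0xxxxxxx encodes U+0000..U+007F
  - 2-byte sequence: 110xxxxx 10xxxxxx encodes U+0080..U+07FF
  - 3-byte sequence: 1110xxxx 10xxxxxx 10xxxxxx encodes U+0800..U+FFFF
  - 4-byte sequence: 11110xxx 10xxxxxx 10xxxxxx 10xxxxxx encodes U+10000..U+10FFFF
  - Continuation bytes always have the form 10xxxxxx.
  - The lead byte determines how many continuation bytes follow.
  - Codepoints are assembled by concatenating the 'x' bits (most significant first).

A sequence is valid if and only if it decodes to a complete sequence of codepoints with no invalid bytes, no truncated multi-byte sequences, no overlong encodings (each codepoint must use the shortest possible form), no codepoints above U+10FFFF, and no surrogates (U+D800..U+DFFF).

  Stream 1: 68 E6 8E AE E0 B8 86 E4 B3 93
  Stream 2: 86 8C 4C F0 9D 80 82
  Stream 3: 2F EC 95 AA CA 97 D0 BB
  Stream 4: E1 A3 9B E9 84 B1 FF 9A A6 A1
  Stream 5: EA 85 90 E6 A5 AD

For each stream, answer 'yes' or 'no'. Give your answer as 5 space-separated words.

Answer: yes no yes no yes

Derivation:
Stream 1: decodes cleanly. VALID
Stream 2: error at byte offset 0. INVALID
Stream 3: decodes cleanly. VALID
Stream 4: error at byte offset 6. INVALID
Stream 5: decodes cleanly. VALID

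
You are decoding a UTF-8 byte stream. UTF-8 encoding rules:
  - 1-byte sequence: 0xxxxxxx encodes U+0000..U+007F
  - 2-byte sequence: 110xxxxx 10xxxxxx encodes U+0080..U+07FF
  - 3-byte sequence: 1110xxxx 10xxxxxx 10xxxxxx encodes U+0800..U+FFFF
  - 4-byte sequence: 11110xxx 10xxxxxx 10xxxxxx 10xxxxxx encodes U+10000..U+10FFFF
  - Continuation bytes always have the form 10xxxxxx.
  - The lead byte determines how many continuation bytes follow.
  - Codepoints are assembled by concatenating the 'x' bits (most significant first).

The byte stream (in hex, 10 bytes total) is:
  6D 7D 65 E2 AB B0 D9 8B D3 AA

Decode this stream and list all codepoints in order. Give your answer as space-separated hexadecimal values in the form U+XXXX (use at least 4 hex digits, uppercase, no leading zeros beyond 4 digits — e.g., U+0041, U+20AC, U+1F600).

Answer: U+006D U+007D U+0065 U+2AF0 U+064B U+04EA

Derivation:
Byte[0]=6D: 1-byte ASCII. cp=U+006D
Byte[1]=7D: 1-byte ASCII. cp=U+007D
Byte[2]=65: 1-byte ASCII. cp=U+0065
Byte[3]=E2: 3-byte lead, need 2 cont bytes. acc=0x2
Byte[4]=AB: continuation. acc=(acc<<6)|0x2B=0xAB
Byte[5]=B0: continuation. acc=(acc<<6)|0x30=0x2AF0
Completed: cp=U+2AF0 (starts at byte 3)
Byte[6]=D9: 2-byte lead, need 1 cont bytes. acc=0x19
Byte[7]=8B: continuation. acc=(acc<<6)|0x0B=0x64B
Completed: cp=U+064B (starts at byte 6)
Byte[8]=D3: 2-byte lead, need 1 cont bytes. acc=0x13
Byte[9]=AA: continuation. acc=(acc<<6)|0x2A=0x4EA
Completed: cp=U+04EA (starts at byte 8)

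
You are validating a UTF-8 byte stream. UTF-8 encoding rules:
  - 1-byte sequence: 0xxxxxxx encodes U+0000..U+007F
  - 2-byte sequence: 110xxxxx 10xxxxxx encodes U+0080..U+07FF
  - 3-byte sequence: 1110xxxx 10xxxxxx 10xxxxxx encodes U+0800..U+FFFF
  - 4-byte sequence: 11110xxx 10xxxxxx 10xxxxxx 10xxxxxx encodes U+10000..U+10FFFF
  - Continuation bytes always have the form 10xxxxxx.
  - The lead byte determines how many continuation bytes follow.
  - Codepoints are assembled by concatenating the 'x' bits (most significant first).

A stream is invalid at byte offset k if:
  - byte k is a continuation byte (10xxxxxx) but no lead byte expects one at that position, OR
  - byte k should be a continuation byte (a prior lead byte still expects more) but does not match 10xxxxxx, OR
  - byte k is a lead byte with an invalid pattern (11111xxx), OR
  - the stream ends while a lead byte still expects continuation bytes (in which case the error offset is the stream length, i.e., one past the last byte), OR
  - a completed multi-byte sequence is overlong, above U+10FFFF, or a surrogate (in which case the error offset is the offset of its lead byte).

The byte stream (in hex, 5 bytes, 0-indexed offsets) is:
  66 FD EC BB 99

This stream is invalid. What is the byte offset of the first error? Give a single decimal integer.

Byte[0]=66: 1-byte ASCII. cp=U+0066
Byte[1]=FD: INVALID lead byte (not 0xxx/110x/1110/11110)

Answer: 1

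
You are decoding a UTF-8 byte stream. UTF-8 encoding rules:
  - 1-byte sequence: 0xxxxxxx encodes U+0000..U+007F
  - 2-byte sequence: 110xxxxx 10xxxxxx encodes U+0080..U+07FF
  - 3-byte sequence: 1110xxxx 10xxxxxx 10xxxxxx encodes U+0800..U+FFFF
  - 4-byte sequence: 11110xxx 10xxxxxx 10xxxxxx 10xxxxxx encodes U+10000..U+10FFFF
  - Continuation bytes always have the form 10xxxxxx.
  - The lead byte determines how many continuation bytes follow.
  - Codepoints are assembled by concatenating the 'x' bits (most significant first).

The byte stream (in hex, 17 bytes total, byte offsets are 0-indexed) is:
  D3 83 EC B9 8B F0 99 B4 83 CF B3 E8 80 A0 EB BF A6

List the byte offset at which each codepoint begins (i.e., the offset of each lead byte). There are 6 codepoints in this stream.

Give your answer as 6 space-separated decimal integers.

Answer: 0 2 5 9 11 14

Derivation:
Byte[0]=D3: 2-byte lead, need 1 cont bytes. acc=0x13
Byte[1]=83: continuation. acc=(acc<<6)|0x03=0x4C3
Completed: cp=U+04C3 (starts at byte 0)
Byte[2]=EC: 3-byte lead, need 2 cont bytes. acc=0xC
Byte[3]=B9: continuation. acc=(acc<<6)|0x39=0x339
Byte[4]=8B: continuation. acc=(acc<<6)|0x0B=0xCE4B
Completed: cp=U+CE4B (starts at byte 2)
Byte[5]=F0: 4-byte lead, need 3 cont bytes. acc=0x0
Byte[6]=99: continuation. acc=(acc<<6)|0x19=0x19
Byte[7]=B4: continuation. acc=(acc<<6)|0x34=0x674
Byte[8]=83: continuation. acc=(acc<<6)|0x03=0x19D03
Completed: cp=U+19D03 (starts at byte 5)
Byte[9]=CF: 2-byte lead, need 1 cont bytes. acc=0xF
Byte[10]=B3: continuation. acc=(acc<<6)|0x33=0x3F3
Completed: cp=U+03F3 (starts at byte 9)
Byte[11]=E8: 3-byte lead, need 2 cont bytes. acc=0x8
Byte[12]=80: continuation. acc=(acc<<6)|0x00=0x200
Byte[13]=A0: continuation. acc=(acc<<6)|0x20=0x8020
Completed: cp=U+8020 (starts at byte 11)
Byte[14]=EB: 3-byte lead, need 2 cont bytes. acc=0xB
Byte[15]=BF: continuation. acc=(acc<<6)|0x3F=0x2FF
Byte[16]=A6: continuation. acc=(acc<<6)|0x26=0xBFE6
Completed: cp=U+BFE6 (starts at byte 14)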